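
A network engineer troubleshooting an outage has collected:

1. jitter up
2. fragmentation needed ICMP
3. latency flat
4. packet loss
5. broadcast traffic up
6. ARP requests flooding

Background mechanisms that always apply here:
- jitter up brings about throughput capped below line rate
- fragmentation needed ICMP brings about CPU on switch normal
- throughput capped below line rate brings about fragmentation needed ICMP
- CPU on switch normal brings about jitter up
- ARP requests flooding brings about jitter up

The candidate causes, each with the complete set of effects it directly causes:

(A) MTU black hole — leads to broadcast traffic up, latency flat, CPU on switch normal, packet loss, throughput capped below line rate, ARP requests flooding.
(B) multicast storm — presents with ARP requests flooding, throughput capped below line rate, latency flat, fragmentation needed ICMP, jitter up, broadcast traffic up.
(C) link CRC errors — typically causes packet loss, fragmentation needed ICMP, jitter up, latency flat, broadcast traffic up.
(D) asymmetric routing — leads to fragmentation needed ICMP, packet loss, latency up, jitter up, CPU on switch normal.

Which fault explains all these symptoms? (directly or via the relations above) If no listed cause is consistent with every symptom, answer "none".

Per-candidate check:
(A) MTU black hole — jitter up match (through ARP requests flooding → jitter up); fragmentation needed ICMP match (through throughput capped below line rate → fragmentation needed ICMP); latency flat match; packet loss match; broadcast traffic up match; ARP requests flooding match
(B) multicast storm — jitter up match; fragmentation needed ICMP match; latency flat match; packet loss miss; broadcast traffic up match; ARP requests flooding match
(C) link CRC errors — does not account for ARP requests flooding
(D) asymmetric routing — jitter up match; fragmentation needed ICMP match; latency flat miss; packet loss match; broadcast traffic up miss; ARP requests flooding miss
(A) is the only candidate with no mismatches.

A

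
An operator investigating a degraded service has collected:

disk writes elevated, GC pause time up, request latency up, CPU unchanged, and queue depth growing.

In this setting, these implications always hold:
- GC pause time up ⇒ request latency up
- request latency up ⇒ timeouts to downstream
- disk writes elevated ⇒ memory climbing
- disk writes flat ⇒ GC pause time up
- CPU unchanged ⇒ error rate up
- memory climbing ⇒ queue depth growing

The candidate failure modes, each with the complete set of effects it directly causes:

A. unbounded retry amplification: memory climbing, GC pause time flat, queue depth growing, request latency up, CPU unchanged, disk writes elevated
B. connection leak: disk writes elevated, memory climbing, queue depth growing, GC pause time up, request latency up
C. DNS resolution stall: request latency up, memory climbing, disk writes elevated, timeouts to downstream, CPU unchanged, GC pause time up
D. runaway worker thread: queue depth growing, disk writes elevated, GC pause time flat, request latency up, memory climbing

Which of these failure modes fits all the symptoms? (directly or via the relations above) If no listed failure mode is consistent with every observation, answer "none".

C

For each candidate, compare predicted effects to what was observed:
(A) unbounded retry amplification — disk writes elevated match; GC pause time up miss; request latency up match; CPU unchanged match; queue depth growing match
(B) connection leak — does not account for CPU unchanged
(C) DNS resolution stall — disk writes elevated match; GC pause time up match; request latency up match; CPU unchanged match; queue depth growing match (by memory climbing → queue depth growing)
(D) runaway worker thread — disk writes elevated match; GC pause time up miss; request latency up match; CPU unchanged miss; queue depth growing match
(C) alone accounts for all the evidence.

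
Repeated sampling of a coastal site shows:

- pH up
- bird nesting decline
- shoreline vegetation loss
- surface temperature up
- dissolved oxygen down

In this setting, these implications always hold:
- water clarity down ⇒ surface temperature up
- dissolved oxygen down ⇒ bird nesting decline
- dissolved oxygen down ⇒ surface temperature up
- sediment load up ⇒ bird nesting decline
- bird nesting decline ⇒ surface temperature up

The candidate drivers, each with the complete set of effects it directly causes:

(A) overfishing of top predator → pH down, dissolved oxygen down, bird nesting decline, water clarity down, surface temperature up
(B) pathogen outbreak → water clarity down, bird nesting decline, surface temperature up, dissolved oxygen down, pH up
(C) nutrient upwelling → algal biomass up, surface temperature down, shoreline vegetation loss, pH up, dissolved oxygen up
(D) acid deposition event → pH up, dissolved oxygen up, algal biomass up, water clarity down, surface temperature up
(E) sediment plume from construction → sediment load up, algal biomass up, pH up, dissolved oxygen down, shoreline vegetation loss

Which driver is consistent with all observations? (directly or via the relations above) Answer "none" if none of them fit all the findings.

E

Per-candidate check:
(A) overfishing of top predator — fails on pH up, shoreline vegetation loss (predicts pH down, not pH up)
(B) pathogen outbreak — pH up +; bird nesting decline +; shoreline vegetation loss -; surface temperature up +; dissolved oxygen down +
(C) nutrient upwelling — pH up +; bird nesting decline -; shoreline vegetation loss +; surface temperature up -; dissolved oxygen down -
(D) acid deposition event — pH up +; bird nesting decline -; shoreline vegetation loss -; surface temperature up +; dissolved oxygen down -
(E) sediment plume from construction — accounts for every observation (bird nesting decline through sediment load up → bird nesting decline)
Only (E) is consistent with every observation.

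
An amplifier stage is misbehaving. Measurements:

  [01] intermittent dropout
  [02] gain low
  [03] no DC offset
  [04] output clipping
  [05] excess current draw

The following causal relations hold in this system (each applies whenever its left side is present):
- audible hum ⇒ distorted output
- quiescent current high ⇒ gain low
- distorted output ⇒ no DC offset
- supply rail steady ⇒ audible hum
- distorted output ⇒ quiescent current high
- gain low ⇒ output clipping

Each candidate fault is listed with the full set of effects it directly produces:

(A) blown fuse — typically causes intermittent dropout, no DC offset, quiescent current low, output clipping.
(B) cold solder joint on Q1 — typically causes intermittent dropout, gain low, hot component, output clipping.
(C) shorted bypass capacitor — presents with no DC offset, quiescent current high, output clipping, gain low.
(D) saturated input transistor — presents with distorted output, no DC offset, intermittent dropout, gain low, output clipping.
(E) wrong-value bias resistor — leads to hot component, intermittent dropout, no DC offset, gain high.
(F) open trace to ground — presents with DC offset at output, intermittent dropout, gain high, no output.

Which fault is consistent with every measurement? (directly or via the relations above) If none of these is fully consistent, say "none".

none

Testing each hypothesis:
(A) blown fuse — does not account for gain low, excess current draw
(B) cold solder joint on Q1 — intermittent dropout yes; gain low yes; no DC offset NO; output clipping yes; excess current draw NO
(C) shorted bypass capacitor — does not account for intermittent dropout, excess current draw
(D) saturated input transistor — does not account for excess current draw
(E) wrong-value bias resistor — fails on gain low, output clipping, excess current draw (predicts gain high, not gain low)
(F) open trace to ground — intermittent dropout yes; gain low NO; no DC offset NO; output clipping NO; excess current draw NO
Every candidate fails on at least one observation.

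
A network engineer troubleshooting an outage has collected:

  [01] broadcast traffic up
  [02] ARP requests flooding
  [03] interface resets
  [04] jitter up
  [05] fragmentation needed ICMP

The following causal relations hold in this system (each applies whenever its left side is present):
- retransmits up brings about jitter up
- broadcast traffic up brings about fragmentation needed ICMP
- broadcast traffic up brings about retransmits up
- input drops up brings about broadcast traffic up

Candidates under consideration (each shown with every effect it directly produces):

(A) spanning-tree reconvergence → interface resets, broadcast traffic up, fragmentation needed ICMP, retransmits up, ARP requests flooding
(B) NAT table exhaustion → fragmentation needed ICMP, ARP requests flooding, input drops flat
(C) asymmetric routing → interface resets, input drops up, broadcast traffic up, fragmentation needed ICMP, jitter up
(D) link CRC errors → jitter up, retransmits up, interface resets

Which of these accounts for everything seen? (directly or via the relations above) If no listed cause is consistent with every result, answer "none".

A

Per-candidate check:
(A) spanning-tree reconvergence — broadcast traffic up ✓; ARP requests flooding ✓; interface resets ✓; jitter up ✓ (by retransmits up → jitter up); fragmentation needed ICMP ✓
(B) NAT table exhaustion — broadcast traffic up ✗; ARP requests flooding ✓; interface resets ✗; jitter up ✗; fragmentation needed ICMP ✓
(C) asymmetric routing — broadcast traffic up ✓; ARP requests flooding ✗; interface resets ✓; jitter up ✓; fragmentation needed ICMP ✓
(D) link CRC errors — does not account for broadcast traffic up, ARP requests flooding, fragmentation needed ICMP
Only (A) is consistent with every observation.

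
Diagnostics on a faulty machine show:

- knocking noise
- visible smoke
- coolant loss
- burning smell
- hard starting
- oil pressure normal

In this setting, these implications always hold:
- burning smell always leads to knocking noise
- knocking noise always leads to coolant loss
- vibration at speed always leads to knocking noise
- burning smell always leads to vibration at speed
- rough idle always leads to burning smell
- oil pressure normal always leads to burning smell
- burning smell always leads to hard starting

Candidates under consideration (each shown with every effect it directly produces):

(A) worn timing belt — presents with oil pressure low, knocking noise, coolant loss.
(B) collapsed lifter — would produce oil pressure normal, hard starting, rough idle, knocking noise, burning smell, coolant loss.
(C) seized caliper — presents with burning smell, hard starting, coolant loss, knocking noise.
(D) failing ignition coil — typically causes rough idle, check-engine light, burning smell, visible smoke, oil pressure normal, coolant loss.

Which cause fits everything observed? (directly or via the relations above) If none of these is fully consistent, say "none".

For each candidate, compare predicted effects to what was observed:
(A) worn timing belt — knocking noise ✓; visible smoke ✗; coolant loss ✓; burning smell ✗; hard starting ✗; oil pressure normal ✗
(B) collapsed lifter — does not account for visible smoke
(C) seized caliper — knocking noise ✓; visible smoke ✗; coolant loss ✓; burning smell ✓; hard starting ✓; oil pressure normal ✗
(D) failing ignition coil — accounts for every observation (knocking noise through burning smell → knocking noise)
(D) alone accounts for all the evidence.

D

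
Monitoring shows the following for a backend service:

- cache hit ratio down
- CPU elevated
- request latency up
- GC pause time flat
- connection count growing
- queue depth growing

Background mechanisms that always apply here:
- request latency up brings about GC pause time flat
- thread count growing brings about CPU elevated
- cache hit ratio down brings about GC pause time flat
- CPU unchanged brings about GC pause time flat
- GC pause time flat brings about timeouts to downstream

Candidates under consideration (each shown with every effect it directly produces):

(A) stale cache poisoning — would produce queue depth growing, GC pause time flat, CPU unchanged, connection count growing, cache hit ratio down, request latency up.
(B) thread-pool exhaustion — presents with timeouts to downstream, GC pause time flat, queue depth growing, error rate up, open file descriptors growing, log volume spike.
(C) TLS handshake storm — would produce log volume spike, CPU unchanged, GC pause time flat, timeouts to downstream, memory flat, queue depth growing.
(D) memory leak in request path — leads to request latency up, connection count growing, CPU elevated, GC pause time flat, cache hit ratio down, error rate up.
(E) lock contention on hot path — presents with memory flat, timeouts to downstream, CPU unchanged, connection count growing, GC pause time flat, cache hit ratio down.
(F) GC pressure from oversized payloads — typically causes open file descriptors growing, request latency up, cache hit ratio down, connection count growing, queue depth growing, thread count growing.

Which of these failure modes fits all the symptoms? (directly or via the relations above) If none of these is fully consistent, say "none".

Per-candidate check:
(A) stale cache poisoning — cache hit ratio down yes; CPU elevated NO; request latency up yes; GC pause time flat yes; connection count growing yes; queue depth growing yes
(B) thread-pool exhaustion — does not account for cache hit ratio down, CPU elevated, request latency up, connection count growing
(C) TLS handshake storm — fails on cache hit ratio down, CPU elevated, request latency up, connection count growing (predicts CPU unchanged, not CPU elevated)
(D) memory leak in request path — does not account for queue depth growing
(E) lock contention on hot path — cache hit ratio down yes; CPU elevated NO; request latency up NO; GC pause time flat yes; connection count growing yes; queue depth growing NO
(F) GC pressure from oversized payloads — cache hit ratio down yes; CPU elevated yes (by thread count growing → CPU elevated); request latency up yes; GC pause time flat yes (by request latency up → GC pause time flat); connection count growing yes; queue depth growing yes
(F) alone accounts for all the evidence.

F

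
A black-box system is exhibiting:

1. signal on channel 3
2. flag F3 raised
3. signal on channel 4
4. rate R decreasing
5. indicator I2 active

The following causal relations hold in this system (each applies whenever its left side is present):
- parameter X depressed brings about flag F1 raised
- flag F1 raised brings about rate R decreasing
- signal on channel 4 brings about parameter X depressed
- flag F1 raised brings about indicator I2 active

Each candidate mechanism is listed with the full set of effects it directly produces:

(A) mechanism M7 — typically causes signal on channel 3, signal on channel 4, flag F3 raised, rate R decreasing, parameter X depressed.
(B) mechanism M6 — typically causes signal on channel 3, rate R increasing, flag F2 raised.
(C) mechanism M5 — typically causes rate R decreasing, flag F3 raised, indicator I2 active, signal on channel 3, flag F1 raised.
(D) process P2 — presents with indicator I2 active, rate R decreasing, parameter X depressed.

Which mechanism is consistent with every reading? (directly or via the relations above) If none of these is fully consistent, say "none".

Per-candidate check:
(A) mechanism M7 — accounts for every observation (indicator I2 active via parameter X depressed → flag F1 raised → indicator I2 active)
(B) mechanism M6 — fails on flag F3 raised, signal on channel 4, rate R decreasing, indicator I2 active (predicts rate R increasing, not rate R decreasing)
(C) mechanism M5 — signal on channel 3 ✓; flag F3 raised ✓; signal on channel 4 ✗; rate R decreasing ✓; indicator I2 active ✓
(D) process P2 — signal on channel 3 ✗; flag F3 raised ✗; signal on channel 4 ✗; rate R decreasing ✓; indicator I2 active ✓
Only (A) is consistent with every observation.

A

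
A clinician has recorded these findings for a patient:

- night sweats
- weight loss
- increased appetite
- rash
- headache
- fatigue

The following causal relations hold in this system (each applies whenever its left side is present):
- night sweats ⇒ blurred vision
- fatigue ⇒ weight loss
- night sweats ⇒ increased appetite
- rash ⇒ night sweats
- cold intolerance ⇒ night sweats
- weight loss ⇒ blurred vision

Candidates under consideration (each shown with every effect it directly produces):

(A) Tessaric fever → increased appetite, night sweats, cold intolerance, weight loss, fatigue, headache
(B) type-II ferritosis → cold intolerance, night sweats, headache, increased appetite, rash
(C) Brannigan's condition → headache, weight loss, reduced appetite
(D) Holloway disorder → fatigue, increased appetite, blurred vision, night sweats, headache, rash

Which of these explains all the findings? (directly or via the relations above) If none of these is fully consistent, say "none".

Per-candidate check:
(A) Tessaric fever — does not account for rash
(B) type-II ferritosis — night sweats match; weight loss miss; increased appetite match; rash match; headache match; fatigue miss
(C) Brannigan's condition — night sweats miss; weight loss match; increased appetite miss; rash miss; headache match; fatigue miss
(D) Holloway disorder — night sweats match; weight loss match (via fatigue → weight loss); increased appetite match; rash match; headache match; fatigue match
Only (D) is consistent with every observation.

D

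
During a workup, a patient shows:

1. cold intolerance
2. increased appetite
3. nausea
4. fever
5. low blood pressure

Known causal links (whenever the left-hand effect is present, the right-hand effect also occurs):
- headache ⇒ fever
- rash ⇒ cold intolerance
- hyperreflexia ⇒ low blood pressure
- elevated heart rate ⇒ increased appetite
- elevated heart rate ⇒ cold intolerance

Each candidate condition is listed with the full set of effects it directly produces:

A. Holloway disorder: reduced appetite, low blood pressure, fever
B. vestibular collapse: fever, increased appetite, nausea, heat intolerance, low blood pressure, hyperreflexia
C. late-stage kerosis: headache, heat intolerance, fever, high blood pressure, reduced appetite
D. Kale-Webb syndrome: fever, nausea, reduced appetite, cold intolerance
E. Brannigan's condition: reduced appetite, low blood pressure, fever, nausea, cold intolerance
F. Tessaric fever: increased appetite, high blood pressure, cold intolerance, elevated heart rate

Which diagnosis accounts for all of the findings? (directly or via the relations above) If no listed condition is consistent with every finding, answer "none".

none

Testing each hypothesis:
(A) Holloway disorder — cold intolerance miss; increased appetite miss; nausea miss; fever match; low blood pressure match
(B) vestibular collapse — fails on cold intolerance (predicts heat intolerance, not cold intolerance)
(C) late-stage kerosis — cold intolerance miss; increased appetite miss; nausea miss; fever match; low blood pressure miss
(D) Kale-Webb syndrome — fails on increased appetite, low blood pressure (predicts reduced appetite, not increased appetite)
(E) Brannigan's condition — cold intolerance match; increased appetite miss; nausea match; fever match; low blood pressure match
(F) Tessaric fever — cold intolerance match; increased appetite match; nausea miss; fever miss; low blood pressure miss
None of the listed candidates fits everything.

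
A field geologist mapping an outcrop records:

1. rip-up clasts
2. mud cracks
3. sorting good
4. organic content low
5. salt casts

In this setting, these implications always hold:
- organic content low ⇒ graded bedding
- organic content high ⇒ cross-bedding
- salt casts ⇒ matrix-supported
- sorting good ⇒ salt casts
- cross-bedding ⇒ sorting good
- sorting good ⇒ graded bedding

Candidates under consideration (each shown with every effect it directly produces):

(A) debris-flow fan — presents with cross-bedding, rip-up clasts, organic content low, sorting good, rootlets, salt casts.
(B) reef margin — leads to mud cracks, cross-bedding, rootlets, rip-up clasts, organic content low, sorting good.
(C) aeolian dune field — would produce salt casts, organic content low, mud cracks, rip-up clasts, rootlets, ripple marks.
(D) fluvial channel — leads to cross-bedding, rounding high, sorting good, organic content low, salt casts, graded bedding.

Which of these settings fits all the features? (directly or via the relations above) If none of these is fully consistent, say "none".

Per-candidate check:
(A) debris-flow fan — rip-up clasts match; mud cracks miss; sorting good match; organic content low match; salt casts match
(B) reef margin — rip-up clasts match; mud cracks match; sorting good match; organic content low match; salt casts match (via sorting good → salt casts)
(C) aeolian dune field — does not account for sorting good
(D) fluvial channel — rip-up clasts miss; mud cracks miss; sorting good match; organic content low match; salt casts match
(B) is the only candidate with no mismatches.

B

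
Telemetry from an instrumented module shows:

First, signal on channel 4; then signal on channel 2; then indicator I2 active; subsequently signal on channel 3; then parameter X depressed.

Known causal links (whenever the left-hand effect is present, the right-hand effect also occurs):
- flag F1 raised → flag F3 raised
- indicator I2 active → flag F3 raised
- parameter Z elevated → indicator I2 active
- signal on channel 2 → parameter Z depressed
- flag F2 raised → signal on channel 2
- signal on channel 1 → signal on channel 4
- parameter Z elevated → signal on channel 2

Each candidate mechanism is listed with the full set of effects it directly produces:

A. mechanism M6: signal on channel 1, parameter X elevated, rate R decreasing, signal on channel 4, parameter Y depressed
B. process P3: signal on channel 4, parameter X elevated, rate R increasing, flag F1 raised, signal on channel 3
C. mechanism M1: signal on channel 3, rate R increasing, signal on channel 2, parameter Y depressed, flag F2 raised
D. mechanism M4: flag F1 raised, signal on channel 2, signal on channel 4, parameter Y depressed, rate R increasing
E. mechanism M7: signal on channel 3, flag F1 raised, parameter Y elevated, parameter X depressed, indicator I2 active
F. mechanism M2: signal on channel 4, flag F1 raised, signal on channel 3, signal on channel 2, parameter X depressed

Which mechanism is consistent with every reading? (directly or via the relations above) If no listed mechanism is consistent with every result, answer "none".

none

Checking each candidate against the observations:
(A) mechanism M6 — signal on channel 4 yes; signal on channel 2 NO; indicator I2 active NO; signal on channel 3 NO; parameter X depressed NO
(B) process P3 — signal on channel 4 yes; signal on channel 2 NO; indicator I2 active NO; signal on channel 3 yes; parameter X depressed NO
(C) mechanism M1 — does not account for signal on channel 4, indicator I2 active, parameter X depressed
(D) mechanism M4 — signal on channel 4 yes; signal on channel 2 yes; indicator I2 active NO; signal on channel 3 NO; parameter X depressed NO
(E) mechanism M7 — signal on channel 4 NO; signal on channel 2 NO; indicator I2 active yes; signal on channel 3 yes; parameter X depressed yes
(F) mechanism M2 — signal on channel 4 yes; signal on channel 2 yes; indicator I2 active NO; signal on channel 3 yes; parameter X depressed yes
None of the listed candidates fits everything.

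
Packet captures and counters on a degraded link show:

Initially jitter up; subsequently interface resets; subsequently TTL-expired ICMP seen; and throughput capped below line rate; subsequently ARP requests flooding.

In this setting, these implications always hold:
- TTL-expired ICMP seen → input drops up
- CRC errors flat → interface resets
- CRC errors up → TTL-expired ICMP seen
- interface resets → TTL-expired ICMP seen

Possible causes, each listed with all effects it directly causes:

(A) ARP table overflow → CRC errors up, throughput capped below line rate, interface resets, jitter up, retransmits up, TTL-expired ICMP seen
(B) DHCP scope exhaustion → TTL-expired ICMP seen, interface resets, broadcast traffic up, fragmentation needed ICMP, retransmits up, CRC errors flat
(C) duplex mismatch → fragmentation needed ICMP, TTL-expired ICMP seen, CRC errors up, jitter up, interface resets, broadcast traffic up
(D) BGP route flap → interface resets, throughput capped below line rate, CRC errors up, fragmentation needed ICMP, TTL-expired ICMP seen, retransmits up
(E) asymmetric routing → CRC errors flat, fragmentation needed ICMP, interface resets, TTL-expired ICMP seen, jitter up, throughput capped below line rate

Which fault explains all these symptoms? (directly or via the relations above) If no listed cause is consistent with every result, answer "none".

none

Checking each candidate against the observations:
(A) ARP table overflow — jitter up match; interface resets match; TTL-expired ICMP seen match; throughput capped below line rate match; ARP requests flooding miss
(B) DHCP scope exhaustion — jitter up miss; interface resets match; TTL-expired ICMP seen match; throughput capped below line rate miss; ARP requests flooding miss
(C) duplex mismatch — jitter up match; interface resets match; TTL-expired ICMP seen match; throughput capped below line rate miss; ARP requests flooding miss
(D) BGP route flap — does not account for jitter up, ARP requests flooding
(E) asymmetric routing — jitter up match; interface resets match; TTL-expired ICMP seen match; throughput capped below line rate match; ARP requests flooding miss
No candidate is consistent with all observations.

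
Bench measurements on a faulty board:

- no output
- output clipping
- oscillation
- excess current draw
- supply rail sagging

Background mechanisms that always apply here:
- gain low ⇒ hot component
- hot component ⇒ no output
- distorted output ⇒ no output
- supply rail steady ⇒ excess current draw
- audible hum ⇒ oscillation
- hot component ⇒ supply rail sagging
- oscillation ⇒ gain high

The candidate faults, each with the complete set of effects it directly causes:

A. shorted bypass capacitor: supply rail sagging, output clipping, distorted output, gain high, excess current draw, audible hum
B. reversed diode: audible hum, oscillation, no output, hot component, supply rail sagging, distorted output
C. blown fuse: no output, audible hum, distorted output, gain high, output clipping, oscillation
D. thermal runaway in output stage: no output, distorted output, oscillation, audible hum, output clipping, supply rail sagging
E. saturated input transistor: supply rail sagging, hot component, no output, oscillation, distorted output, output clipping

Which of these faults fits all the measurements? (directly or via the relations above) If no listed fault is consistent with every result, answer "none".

Checking each candidate against the observations:
(A) shorted bypass capacitor — no output match (via distorted output → no output); output clipping match; oscillation match (via audible hum → oscillation); excess current draw match; supply rail sagging match
(B) reversed diode — does not account for output clipping, excess current draw
(C) blown fuse — does not account for excess current draw, supply rail sagging
(D) thermal runaway in output stage — no output match; output clipping match; oscillation match; excess current draw miss; supply rail sagging match
(E) saturated input transistor — does not account for excess current draw
(A) alone accounts for all the evidence.

A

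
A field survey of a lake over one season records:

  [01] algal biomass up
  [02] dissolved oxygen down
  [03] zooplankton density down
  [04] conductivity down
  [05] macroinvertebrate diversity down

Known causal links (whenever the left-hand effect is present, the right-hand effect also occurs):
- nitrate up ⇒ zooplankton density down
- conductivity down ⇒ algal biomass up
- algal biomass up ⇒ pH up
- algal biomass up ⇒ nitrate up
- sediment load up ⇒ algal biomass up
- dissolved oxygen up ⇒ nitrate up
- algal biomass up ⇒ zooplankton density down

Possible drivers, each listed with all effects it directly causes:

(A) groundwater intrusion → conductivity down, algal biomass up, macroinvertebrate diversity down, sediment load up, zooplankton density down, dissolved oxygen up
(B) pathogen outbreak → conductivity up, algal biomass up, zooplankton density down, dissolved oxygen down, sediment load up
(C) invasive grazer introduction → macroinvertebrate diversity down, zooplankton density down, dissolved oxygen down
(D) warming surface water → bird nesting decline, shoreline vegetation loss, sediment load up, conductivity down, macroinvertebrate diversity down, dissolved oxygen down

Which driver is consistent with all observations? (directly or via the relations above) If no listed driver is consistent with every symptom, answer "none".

Checking each candidate against the observations:
(A) groundwater intrusion — algal biomass up match; dissolved oxygen down miss; zooplankton density down match; conductivity down match; macroinvertebrate diversity down match
(B) pathogen outbreak — algal biomass up match; dissolved oxygen down match; zooplankton density down match; conductivity down miss; macroinvertebrate diversity down miss
(C) invasive grazer introduction — algal biomass up miss; dissolved oxygen down match; zooplankton density down match; conductivity down miss; macroinvertebrate diversity down match
(D) warming surface water — algal biomass up match (through conductivity down → algal biomass up); dissolved oxygen down match; zooplankton density down match (through conductivity down → algal biomass up → zooplankton density down); conductivity down match; macroinvertebrate diversity down match
Only (D) is consistent with every observation.

D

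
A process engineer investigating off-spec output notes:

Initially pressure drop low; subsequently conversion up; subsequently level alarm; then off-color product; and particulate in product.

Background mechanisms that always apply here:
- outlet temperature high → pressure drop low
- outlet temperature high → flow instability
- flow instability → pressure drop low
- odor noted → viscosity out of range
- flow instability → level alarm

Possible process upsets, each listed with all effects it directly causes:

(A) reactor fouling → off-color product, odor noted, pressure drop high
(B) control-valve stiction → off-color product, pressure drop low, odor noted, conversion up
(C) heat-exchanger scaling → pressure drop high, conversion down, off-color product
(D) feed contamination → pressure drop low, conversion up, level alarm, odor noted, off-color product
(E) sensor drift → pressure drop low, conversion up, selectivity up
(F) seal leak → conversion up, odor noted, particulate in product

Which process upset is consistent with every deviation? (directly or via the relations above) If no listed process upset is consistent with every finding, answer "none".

Checking each candidate against the observations:
(A) reactor fouling — fails on pressure drop low, conversion up, level alarm, particulate in product (predicts pressure drop high, not pressure drop low)
(B) control-valve stiction — does not account for level alarm, particulate in product
(C) heat-exchanger scaling — fails on pressure drop low, conversion up, level alarm, particulate in product (predicts pressure drop high, not pressure drop low; predicts conversion down, not conversion up)
(D) feed contamination — pressure drop low yes; conversion up yes; level alarm yes; off-color product yes; particulate in product NO
(E) sensor drift — pressure drop low yes; conversion up yes; level alarm NO; off-color product NO; particulate in product NO
(F) seal leak — does not account for pressure drop low, level alarm, off-color product
No candidate is consistent with all observations.

none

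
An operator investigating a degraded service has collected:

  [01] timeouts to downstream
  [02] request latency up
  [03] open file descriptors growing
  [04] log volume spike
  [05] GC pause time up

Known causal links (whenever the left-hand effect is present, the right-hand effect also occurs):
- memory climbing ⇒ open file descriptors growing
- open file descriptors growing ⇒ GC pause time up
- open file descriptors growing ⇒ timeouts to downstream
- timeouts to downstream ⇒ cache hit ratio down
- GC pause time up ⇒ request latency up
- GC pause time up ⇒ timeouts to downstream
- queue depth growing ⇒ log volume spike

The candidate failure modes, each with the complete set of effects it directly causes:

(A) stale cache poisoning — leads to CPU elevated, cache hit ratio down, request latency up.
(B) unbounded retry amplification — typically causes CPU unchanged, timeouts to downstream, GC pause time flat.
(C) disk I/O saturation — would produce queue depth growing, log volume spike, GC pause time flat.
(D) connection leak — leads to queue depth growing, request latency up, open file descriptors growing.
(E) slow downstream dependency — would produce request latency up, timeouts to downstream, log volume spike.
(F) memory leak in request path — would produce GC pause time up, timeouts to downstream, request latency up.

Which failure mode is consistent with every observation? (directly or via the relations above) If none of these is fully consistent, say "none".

D

Checking each candidate against the observations:
(A) stale cache poisoning — timeouts to downstream miss; request latency up match; open file descriptors growing miss; log volume spike miss; GC pause time up miss
(B) unbounded retry amplification — fails on request latency up, open file descriptors growing, log volume spike, GC pause time up (predicts GC pause time flat, not GC pause time up)
(C) disk I/O saturation — timeouts to downstream miss; request latency up miss; open file descriptors growing miss; log volume spike match; GC pause time up miss
(D) connection leak — timeouts to downstream match (via open file descriptors growing → timeouts to downstream); request latency up match; open file descriptors growing match; log volume spike match (via queue depth growing → log volume spike); GC pause time up match (via open file descriptors growing → GC pause time up)
(E) slow downstream dependency — timeouts to downstream match; request latency up match; open file descriptors growing miss; log volume spike match; GC pause time up miss
(F) memory leak in request path — does not account for open file descriptors growing, log volume spike
(D) is the only candidate with no mismatches.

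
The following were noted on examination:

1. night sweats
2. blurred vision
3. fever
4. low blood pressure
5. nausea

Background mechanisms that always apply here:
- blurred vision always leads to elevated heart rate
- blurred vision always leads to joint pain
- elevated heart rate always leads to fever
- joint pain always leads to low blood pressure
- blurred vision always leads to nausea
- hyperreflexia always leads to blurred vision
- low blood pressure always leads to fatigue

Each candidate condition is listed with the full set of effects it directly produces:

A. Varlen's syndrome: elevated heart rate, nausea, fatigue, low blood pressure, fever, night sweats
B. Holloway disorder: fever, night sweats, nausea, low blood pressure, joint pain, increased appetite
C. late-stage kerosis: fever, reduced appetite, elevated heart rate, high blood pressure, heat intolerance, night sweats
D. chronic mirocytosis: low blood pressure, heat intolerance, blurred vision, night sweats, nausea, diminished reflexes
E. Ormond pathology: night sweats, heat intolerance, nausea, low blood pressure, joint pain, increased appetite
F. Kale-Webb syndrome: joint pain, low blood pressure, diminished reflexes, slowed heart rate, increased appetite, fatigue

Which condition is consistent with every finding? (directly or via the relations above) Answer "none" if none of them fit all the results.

Testing each hypothesis:
(A) Varlen's syndrome — does not account for blurred vision
(B) Holloway disorder — does not account for blurred vision
(C) late-stage kerosis — fails on blurred vision, low blood pressure, nausea (predicts high blood pressure, not low blood pressure)
(D) chronic mirocytosis — accounts for every observation (fever by blurred vision → elevated heart rate → fever)
(E) Ormond pathology — does not account for blurred vision, fever
(F) Kale-Webb syndrome — night sweats NO; blurred vision NO; fever NO; low blood pressure yes; nausea NO
(D) alone accounts for all the evidence.

D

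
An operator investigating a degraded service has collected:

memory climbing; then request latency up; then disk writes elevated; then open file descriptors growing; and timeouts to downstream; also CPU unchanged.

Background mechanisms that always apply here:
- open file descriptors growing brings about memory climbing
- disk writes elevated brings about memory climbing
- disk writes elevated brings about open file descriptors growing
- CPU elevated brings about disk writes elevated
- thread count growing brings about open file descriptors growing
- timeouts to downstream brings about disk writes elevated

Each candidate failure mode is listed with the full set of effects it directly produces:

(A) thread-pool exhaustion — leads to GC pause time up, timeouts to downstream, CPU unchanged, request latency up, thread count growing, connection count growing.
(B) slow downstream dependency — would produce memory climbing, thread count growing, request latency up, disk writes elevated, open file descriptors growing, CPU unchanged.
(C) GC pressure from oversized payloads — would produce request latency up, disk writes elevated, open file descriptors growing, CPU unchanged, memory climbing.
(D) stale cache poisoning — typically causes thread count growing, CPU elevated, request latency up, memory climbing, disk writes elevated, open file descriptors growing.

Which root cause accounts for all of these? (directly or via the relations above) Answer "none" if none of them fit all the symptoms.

A

Checking each candidate against the observations:
(A) thread-pool exhaustion — memory climbing ✓ (through timeouts to downstream → disk writes elevated → memory climbing); request latency up ✓; disk writes elevated ✓ (through timeouts to downstream → disk writes elevated); open file descriptors growing ✓ (through thread count growing → open file descriptors growing); timeouts to downstream ✓; CPU unchanged ✓
(B) slow downstream dependency — memory climbing ✓; request latency up ✓; disk writes elevated ✓; open file descriptors growing ✓; timeouts to downstream ✗; CPU unchanged ✓
(C) GC pressure from oversized payloads — does not account for timeouts to downstream
(D) stale cache poisoning — fails on timeouts to downstream, CPU unchanged (predicts CPU elevated, not CPU unchanged)
(A) alone accounts for all the evidence.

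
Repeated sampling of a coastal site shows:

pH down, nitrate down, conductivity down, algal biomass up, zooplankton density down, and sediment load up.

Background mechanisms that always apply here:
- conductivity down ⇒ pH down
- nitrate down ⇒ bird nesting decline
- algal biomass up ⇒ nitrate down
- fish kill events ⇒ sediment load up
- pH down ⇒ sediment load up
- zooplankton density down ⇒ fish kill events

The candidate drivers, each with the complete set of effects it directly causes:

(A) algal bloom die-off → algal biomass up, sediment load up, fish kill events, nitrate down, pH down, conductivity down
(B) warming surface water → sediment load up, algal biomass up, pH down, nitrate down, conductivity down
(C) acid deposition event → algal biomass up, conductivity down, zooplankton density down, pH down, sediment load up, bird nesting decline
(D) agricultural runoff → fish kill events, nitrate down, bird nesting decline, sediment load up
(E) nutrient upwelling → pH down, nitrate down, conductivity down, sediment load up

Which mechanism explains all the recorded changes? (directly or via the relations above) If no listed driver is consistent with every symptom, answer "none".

C

For each candidate, compare predicted effects to what was observed:
(A) algal bloom die-off — does not account for zooplankton density down
(B) warming surface water — does not account for zooplankton density down
(C) acid deposition event — pH down yes; nitrate down yes (through algal biomass up → nitrate down); conductivity down yes; algal biomass up yes; zooplankton density down yes; sediment load up yes
(D) agricultural runoff — pH down NO; nitrate down yes; conductivity down NO; algal biomass up NO; zooplankton density down NO; sediment load up yes
(E) nutrient upwelling — pH down yes; nitrate down yes; conductivity down yes; algal biomass up NO; zooplankton density down NO; sediment load up yes
(C) is the only candidate with no mismatches.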